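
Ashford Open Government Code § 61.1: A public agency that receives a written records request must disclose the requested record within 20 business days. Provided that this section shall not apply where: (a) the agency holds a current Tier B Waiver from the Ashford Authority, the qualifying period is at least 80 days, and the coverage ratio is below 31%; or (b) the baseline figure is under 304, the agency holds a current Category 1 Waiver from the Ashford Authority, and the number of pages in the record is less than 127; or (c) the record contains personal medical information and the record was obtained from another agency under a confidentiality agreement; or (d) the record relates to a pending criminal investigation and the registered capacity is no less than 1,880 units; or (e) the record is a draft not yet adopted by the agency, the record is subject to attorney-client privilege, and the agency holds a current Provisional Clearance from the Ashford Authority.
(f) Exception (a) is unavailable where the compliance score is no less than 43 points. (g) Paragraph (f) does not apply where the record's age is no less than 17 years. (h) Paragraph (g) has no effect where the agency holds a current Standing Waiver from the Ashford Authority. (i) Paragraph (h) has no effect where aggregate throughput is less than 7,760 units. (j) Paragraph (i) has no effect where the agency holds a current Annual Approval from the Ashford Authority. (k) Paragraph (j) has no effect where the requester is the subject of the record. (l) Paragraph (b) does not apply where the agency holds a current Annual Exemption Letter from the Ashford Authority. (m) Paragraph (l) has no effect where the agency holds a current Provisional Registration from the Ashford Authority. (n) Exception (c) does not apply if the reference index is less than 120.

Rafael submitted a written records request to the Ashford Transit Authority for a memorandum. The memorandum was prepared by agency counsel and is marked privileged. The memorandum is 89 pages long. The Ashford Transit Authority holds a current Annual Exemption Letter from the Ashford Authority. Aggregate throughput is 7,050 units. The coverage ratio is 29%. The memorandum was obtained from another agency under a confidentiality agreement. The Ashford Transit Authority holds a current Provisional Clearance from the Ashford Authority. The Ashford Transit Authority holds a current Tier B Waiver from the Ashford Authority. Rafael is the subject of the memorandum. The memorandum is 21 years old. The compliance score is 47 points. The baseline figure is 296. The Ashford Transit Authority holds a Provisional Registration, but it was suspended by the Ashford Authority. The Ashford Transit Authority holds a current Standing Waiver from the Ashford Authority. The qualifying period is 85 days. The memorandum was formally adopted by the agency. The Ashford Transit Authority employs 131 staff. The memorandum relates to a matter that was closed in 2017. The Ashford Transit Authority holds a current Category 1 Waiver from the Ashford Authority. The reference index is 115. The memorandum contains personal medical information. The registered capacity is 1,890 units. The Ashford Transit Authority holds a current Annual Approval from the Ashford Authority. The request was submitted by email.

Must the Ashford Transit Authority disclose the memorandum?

No — exception (a) applies; the Ashford Transit Authority is not required to disclose the memorandum.

Exception (a) is satisfied on its face — a current Tier B Waiver is held; the qualifying period is 85 days, meeting the 80 days threshold; the coverage ratio is 29%, below the 31% limit. Applying paragraphs (f)–(k): (f) would limit (a) — the compliance score is 47 points, meeting the 43 points threshold — but (g) sets (f) aside: (g) operates against (f): the record's age is 21 years, meeting the 17 years threshold. (h) would limit (g) — a current Standing Waiver is held — but (i) sets (h) aside: (i) applies — aggregate throughput is 7,050 units, less than the 7,760 units limit. (j) applies (a current Annual Approval is held), but is overridden by (k): (k) operates against (j): Rafael is the subject of the memorandum. Exception (a) stands.
Exception (b) is satisfied on its face — the baseline figure is 296, under the 304 limit; a current Category 1 Waiver is held; the number of pages in the record is 89, less than the 127 limit. However, paragraphs (l)–(m) must be considered: (l) operates against (b): a current Annual Exemption Letter is held. (m), which would lift (l), is not engaged — there is no Provisional Registration in force. Exception (b) does not apply.
Exception (c)'s conditions are all satisfied: the memorandum contains personal medical information; the memorandum was obtained under a confidentiality agreement. But applying paragraph (n): (n) operates against (c): the reference index is 115, less than the 120 limit. So (c) is unavailable.
Exception (d) requires that the record relates to a pending criminal investigation; but the memorandum relates to a closed matter, so (d) is unavailable.
Exception (e) does not apply: the memorandum has been formally adopted.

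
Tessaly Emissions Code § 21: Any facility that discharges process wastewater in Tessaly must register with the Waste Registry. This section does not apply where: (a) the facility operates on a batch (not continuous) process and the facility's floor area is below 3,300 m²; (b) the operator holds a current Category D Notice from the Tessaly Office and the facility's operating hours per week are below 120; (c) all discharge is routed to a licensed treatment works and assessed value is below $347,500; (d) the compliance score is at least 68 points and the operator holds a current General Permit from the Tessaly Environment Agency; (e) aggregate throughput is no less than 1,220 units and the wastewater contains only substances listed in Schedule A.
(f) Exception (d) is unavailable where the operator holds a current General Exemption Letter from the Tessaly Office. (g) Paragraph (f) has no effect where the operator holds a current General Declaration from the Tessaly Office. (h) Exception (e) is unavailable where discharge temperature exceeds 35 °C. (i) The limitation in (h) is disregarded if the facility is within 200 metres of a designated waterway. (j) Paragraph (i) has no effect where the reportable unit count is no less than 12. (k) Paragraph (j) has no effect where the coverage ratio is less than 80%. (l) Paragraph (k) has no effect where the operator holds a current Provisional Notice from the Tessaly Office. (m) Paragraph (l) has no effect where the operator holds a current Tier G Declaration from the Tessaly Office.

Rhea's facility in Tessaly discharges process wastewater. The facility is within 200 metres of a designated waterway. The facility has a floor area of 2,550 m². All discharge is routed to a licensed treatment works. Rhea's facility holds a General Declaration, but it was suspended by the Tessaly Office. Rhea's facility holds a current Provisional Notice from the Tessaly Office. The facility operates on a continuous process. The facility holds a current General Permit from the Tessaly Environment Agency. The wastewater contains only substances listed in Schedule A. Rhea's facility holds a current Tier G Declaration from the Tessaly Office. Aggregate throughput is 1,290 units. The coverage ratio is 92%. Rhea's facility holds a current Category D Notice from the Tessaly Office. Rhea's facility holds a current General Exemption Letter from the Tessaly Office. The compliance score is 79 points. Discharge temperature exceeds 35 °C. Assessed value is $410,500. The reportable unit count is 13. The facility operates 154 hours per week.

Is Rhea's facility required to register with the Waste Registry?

Yes — Rhea's facility must register with the Waste Registry.

Exception (a) does not apply: the facility operates on a continuous process.
Exception (b) fails — the facility's operating hours per week are 154, not below 120.
Exception (c) requires that assessed value is below $347,500; but assessed value is $410,500, not below $347,500, so (c) is unavailable.
All of (d)'s requirements are met (the compliance score is 79 points, meeting the 68 points threshold; a current General Permit is held). Turning to paragraphs (f)–(g): (f) is engaged — a current General Exemption Letter is held. (g), which would lift (f), does not operate here — there is no General Declaration in force. So (d) is unavailable.
Exception (e) is satisfied on its face — aggregate throughput is 1,290 units, meeting the 1,220 units threshold; the wastewater is Schedule-A-only. But: (h) is engaged — discharge temperature exceeds 35 °C. (i) operates (the facility is within 200 m of a designated waterway), but is displaced by (j): (j) applies — the reportable unit count is 13, meeting the 12 threshold. (k) is inapplicable (the coverage ratio is 92%, not less than 80%), so (j) stands. So (e) is unavailable.
No exception displaces § 21.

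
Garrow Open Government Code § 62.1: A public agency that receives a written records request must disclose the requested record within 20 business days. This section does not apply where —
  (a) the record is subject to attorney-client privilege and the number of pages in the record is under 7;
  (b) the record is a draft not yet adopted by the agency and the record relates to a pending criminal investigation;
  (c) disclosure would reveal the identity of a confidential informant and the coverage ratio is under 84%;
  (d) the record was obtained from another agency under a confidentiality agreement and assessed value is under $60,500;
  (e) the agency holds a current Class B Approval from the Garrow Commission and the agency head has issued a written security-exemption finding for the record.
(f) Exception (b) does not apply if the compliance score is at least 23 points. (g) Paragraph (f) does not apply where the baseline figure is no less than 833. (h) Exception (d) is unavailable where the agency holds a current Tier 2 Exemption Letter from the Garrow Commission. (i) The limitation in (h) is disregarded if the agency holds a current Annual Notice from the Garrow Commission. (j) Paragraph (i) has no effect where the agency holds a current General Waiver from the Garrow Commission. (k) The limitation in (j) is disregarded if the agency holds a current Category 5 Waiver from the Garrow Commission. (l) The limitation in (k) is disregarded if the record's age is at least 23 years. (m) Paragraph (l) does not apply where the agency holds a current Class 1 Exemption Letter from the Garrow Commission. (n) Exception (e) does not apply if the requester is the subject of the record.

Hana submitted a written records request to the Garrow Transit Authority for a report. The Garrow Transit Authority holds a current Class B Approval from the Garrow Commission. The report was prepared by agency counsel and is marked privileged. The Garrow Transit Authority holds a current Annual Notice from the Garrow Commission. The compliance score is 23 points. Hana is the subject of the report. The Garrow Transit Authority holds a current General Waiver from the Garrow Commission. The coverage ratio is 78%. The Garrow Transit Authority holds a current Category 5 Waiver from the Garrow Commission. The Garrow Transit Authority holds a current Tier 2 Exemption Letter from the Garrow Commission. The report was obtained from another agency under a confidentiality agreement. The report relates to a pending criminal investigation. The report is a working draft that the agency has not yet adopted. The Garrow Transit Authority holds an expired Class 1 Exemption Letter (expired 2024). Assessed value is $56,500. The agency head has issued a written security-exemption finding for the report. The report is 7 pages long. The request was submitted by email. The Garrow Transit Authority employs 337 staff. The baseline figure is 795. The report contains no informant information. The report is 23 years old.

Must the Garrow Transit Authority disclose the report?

Yes — the Garrow Transit Authority must disclose the report.

Exception (a) does not apply: the number of pages in the record is 7, not under 7.
Exception (b): the report is an unadopted draft; the report relates to a pending investigation — every condition holds. But: (f) operates against (b): the compliance score is 23 points, meeting the 23 points threshold. (g), which would lift (f), is not engaged — the baseline figure is 795, short of 833. So (b) is unavailable.
Exception (c) does not apply: the report contains no informant information.
All of (d)'s requirements are met (the report was obtained under a confidentiality agreement; assessed value is $56,500, under the $60,500 limit). Turning to paragraphs (h)–(m): (h) operates — a current Tier 2 Exemption Letter is held. (i) would limit (h) — a current Annual Notice is held — but (j) sets (i) aside: (j) operates — a current General Waiver is held. (k) would limit (j) — a current Category 5 Waiver is held — but (l) sets (k) aside: (l) operates against (k): the record's age is 23 years, meeting the 23 years threshold. (m) does not operate here (there is no Class 1 Exemption Letter in force), so (l) stands. So (d) is unavailable.
Exception (e)'s conditions are all satisfied: a current Class B Approval is held; a written security-exemption finding has been issued. Turning to paragraph (n): (n) applies — Hana is the subject of the report. So (e) is unavailable.
No exception is made out. the Garrow Transit Authority falls within the general rule.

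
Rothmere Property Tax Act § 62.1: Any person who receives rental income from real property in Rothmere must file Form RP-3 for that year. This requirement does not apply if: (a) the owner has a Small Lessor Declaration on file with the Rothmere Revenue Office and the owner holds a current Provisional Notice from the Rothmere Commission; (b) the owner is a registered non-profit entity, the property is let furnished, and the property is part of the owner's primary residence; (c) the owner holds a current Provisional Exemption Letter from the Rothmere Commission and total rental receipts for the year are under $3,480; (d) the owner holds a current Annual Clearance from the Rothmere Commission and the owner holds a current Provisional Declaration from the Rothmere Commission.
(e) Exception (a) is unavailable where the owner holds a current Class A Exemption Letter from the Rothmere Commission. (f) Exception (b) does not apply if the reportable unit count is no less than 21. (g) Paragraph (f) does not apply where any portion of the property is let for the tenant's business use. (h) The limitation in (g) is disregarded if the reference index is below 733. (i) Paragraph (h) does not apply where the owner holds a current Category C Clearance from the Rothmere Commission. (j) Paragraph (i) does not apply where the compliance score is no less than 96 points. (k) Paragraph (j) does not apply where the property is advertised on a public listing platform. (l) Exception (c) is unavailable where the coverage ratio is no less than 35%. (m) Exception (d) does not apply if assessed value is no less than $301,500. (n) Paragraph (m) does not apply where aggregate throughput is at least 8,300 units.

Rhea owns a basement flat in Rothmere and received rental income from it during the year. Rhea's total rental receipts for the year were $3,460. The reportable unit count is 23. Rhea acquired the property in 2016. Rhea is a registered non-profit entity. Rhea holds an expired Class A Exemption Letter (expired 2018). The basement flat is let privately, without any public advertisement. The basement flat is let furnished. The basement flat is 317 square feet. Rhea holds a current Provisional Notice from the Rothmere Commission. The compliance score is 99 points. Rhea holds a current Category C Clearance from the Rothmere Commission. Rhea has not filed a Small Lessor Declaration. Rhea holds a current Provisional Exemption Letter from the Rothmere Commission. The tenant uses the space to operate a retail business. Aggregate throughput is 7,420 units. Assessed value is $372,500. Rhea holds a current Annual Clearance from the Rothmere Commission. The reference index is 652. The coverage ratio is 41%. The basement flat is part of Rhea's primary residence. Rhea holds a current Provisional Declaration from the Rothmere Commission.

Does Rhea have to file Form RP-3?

Exception (a) does not apply: no Small Lessor Declaration is on file.
All of (b)'s requirements are met (Rhea is a registered non-profit; the property is let furnished; the basement flat is part of the primary residence). But: (f) is triggered — the reportable unit count is 23, meeting the 21 threshold. (g) is triggered (the space is let for business use), but is set aside by (h): (h) is triggered — the reference index is 652, below the 733 limit. (i) applies (a current Category C Clearance is held), but is itself disapplied by (j): (j) operates against (i): the compliance score is 99 points, meeting the 96 points threshold. (k) is inapplicable (the property is let privately without advertisement), so (j) stands. So (b) is unavailable.
Exception (c) is satisfied on its face — a current Provisional Exemption Letter is held; total rental receipts for the year are $3,460, under the $3,480 limit. However, paragraph (l) must be considered: (l) is engaged — the coverage ratio is 41%, meeting the 35% threshold. Exception (c) does not apply.
All of (d)'s requirements are met (a current Annual Clearance is held; a current Provisional Declaration is held). Turning to paragraphs (m)–(n): (m) operates — assessed value is $372,500, meeting the $301,500 threshold. (n) is inapplicable (aggregate throughput is 7,420 units, short of 8,300 units), so (m) stands. (d) is therefore removed.
No exception displaces § 62.1.

Yes — Rhea must file Form RP-3.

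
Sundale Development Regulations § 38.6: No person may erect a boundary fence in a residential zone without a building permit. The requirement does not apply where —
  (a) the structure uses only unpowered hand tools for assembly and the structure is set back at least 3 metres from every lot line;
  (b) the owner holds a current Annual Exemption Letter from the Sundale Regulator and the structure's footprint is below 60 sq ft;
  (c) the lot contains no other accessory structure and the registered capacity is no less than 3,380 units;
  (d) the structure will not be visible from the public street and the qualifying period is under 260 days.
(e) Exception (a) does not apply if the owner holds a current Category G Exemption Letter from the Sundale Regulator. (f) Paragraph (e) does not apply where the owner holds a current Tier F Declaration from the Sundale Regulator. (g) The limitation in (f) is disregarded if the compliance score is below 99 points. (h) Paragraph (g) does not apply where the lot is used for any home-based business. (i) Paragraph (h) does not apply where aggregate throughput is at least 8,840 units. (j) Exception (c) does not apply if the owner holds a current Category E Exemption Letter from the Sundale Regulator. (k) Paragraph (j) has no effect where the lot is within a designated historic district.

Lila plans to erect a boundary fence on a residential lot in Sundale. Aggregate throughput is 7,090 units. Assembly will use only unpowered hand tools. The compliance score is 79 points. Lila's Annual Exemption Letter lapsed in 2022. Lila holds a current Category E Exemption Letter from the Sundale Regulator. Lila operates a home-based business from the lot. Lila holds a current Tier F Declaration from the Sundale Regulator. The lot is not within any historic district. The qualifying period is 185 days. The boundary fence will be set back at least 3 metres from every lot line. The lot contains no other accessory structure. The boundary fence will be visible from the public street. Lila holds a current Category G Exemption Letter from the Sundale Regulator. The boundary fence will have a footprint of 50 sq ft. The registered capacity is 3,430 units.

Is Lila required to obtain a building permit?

Exception (a)'s conditions are all satisfied: assembly uses only hand tools; the setback is at least 3 m on every side. Under paragraphs (e)–(i): (e) is engaged (a current Category G Exemption Letter is held), but is displaced by (f): (f) is engaged — a current Tier F Declaration is held. (g) is triggered (the compliance score is 79 points, below the 99 points limit), but is displaced by (h): (h) is engaged — a home-based business operates on the lot. (i) is not triggered (aggregate throughput is 7,090 units, short of 8,840 units), so (h) stands. Exception (a) stands.
Exception (b) requires that the owner holds a current Annual Exemption Letter from the Sundale Regulator; but the Annual Exemption Letter is not current, so (b) is unavailable.
All of (c)'s requirements are met (the lot has no other accessory structure; the registered capacity is 3,430 units, meeting the 3,380 units threshold). But: (j) operates against (c): a current Category E Exemption Letter is held. (k), which would lift (j), does not operate here — the lot is not in a historic district. So (c) is unavailable.
Exception (d) fails — the structure will be visible from the street.

No — exception (a) applies; Lila does not need a building permit.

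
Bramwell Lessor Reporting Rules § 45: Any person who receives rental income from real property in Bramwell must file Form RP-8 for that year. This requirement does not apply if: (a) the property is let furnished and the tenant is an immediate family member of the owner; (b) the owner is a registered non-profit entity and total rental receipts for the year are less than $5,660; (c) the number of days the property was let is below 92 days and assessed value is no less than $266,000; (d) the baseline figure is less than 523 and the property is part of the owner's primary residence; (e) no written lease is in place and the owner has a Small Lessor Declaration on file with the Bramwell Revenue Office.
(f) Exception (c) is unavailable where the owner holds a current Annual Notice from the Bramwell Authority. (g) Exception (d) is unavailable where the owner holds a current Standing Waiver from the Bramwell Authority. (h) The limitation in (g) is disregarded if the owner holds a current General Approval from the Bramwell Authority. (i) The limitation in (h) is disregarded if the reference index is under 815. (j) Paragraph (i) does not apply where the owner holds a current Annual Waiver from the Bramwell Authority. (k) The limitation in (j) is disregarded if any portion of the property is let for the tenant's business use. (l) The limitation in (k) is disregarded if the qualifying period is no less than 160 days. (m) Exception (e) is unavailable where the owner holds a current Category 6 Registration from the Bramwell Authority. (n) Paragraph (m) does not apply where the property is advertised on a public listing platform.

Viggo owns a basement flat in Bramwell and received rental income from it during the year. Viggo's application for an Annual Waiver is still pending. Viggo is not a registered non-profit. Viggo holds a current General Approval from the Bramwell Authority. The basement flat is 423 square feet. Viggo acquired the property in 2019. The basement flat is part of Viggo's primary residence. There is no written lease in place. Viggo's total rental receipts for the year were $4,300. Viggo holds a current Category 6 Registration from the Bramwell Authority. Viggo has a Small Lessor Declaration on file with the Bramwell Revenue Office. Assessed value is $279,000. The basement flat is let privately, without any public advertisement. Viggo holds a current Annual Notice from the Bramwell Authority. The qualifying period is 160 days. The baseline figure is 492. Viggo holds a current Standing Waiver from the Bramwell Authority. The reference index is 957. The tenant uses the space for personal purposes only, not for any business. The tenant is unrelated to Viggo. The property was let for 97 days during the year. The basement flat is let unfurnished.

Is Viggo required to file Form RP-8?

No — exception (d) applies; Viggo is not required to file Form RP-8.

Exception (a) does not apply: the property is let unfurnished.
Exception (b) fails — Viggo is not a registered non-profit.
Exception (c) fails — the number of days the property was let is 97 days, not below 92 days.
Exception (d)'s conditions are all satisfied: the baseline figure is 492, less than the 523 limit; the basement flat is part of the primary residence. Applying paragraphs (g)–(l): (g) would limit (d) — a current Standing Waiver is held — but (h) sets (g) aside: (h) is engaged — a current General Approval is held. (i) is not engaged (the reference index is 957, not under 815), so (h) stands. (d) remains available.
Exception (e)'s conditions are all satisfied: there is no written lease; a Small Lessor Declaration is on file. But applying paragraphs (m)–(n): (m) applies — a current Category 6 Registration is held. (n) is not triggered (the property is let privately without advertisement), so (m) stands. (e) is therefore removed.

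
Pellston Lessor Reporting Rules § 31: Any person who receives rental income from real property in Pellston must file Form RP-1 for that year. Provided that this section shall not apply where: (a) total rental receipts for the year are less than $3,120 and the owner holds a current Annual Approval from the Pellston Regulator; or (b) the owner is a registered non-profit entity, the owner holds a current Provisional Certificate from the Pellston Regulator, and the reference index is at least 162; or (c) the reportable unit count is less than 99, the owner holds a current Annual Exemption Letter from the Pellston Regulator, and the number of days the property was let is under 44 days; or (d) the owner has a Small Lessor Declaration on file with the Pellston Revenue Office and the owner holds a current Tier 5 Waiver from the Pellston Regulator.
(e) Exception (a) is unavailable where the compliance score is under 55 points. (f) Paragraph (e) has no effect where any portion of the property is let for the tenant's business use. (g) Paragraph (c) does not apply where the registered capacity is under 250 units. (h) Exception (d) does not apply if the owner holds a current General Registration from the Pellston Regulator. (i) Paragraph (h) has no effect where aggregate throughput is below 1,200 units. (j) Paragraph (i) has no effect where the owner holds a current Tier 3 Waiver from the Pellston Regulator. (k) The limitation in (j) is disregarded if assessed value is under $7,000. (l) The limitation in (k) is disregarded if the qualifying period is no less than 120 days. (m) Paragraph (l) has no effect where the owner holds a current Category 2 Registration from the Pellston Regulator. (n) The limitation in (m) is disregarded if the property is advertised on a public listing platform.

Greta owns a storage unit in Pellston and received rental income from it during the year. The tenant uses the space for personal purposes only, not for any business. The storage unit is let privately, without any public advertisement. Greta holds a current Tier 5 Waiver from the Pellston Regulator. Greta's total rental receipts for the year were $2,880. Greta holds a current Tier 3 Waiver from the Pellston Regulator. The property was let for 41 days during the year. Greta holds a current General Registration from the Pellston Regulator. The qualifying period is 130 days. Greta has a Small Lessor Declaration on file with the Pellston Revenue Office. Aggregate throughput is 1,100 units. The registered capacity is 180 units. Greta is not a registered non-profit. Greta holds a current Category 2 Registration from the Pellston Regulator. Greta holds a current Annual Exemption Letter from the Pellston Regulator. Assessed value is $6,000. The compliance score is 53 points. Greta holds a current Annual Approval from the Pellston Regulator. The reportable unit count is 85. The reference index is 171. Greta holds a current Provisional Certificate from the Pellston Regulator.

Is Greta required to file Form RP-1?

No — exception (d) applies; Greta is not required to file Form RP-1.

All of (a)'s requirements are met (total rental receipts for the year are $2,880, less than the $3,120 limit; a current Annual Approval is held). But: (e) operates against (a): the compliance score is 53 points, under the 55 points limit. (f) is not engaged (the space is used for personal purposes only), so (e) stands. So (a) is unavailable.
Exception (b) does not apply: Greta is not a registered non-profit.
Exception (c): the reportable unit count is 85, less than the 99 limit; a current Annual Exemption Letter is held; the number of days the property was let is 41 days, under the 44 days limit — every condition holds. But: (g) operates against (c): the registered capacity is 180 units, under the 250 units limit. So (c) is unavailable.
Exception (d): a Small Lessor Declaration is on file; a current Tier 5 Waiver is held — every condition holds. As to paragraphs (h)–(n): (h) is engaged (a current General Registration is held), but yields to (i): (i) operates against (h): aggregate throughput is 1,100 units, below the 1,200 units limit. (j) would limit (i) — a current Tier 3 Waiver is held — but (k) sets (j) aside: (k) operates against (j): assessed value is $6,000, under the $7,000 limit. (l) would limit (k) — the qualifying period is 130 days, meeting the 120 days threshold — but (m) sets (l) aside: (m) operates against (l): a current Category 2 Registration is held. (n) is not triggered (the property is let privately without advertisement), so (m) stands. Exception (d) stands.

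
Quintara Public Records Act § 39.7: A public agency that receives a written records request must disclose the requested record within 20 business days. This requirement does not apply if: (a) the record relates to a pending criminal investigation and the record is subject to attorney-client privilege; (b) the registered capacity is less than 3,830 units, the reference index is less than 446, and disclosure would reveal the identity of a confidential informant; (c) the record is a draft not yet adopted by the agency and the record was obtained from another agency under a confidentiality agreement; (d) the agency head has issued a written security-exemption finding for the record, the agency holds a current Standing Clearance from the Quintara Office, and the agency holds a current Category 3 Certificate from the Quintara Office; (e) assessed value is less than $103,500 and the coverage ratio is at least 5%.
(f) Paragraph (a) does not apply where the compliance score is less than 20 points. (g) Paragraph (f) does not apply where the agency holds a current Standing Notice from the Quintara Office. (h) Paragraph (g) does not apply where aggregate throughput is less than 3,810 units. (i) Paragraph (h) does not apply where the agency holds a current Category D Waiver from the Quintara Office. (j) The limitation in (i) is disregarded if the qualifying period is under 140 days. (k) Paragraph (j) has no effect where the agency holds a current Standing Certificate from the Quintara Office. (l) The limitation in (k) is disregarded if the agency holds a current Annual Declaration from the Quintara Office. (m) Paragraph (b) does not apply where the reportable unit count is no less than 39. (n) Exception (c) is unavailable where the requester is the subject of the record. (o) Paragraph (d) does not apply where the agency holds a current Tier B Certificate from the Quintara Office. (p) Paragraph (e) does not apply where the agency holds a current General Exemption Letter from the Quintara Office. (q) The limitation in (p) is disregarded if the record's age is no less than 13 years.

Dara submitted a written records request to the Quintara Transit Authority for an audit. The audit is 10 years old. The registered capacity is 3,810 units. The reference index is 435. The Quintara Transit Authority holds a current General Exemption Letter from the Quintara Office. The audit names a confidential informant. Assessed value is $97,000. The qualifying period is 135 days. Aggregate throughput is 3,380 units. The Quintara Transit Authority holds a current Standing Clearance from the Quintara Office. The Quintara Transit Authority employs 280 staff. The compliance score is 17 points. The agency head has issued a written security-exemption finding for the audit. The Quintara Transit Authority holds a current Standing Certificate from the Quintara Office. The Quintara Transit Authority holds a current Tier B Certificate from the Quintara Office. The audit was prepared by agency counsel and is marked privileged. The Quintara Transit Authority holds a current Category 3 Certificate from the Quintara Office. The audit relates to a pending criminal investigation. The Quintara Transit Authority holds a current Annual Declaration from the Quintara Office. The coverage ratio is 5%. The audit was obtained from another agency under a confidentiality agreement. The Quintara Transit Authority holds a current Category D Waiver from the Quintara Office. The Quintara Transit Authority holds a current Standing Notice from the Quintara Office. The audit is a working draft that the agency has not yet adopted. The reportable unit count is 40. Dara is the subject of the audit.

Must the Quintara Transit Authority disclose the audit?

Yes — the Quintara Transit Authority must disclose the audit.

Exception (a): the audit relates to a pending investigation; the audit is privileged — every condition holds. But applying paragraphs (f)–(l): (f) operates against (a): the compliance score is 17 points, less than the 20 points limit. (g) is engaged (a current Standing Notice is held), but is overridden by (h): (h) operates — aggregate throughput is 3,380 units, less than the 3,810 units limit. (i) applies (a current Category D Waiver is held), but is set aside by (j): (j) operates against (i): the qualifying period is 135 days, under the 140 days limit. (k) would limit (j) — a current Standing Certificate is held — but (l) sets (k) aside: (l) operates against (k): a current Annual Declaration is held. Exception (a) does not apply.
Exception (b) is satisfied on its face — the registered capacity is 3,810 units, less than the 3,830 units limit; the reference index is 435, less than the 446 limit; the audit names a confidential informant. However, paragraph (m) must be considered: (m) is engaged — the reportable unit count is 40, meeting the 39 threshold. (b) is therefore removed.
All of (c)'s requirements are met (the audit is an unadopted draft; the audit was obtained under a confidentiality agreement). But applying paragraph (n): (n) is engaged — Dara is the subject of the audit. So (c) is unavailable.
Exception (d)'s conditions are all satisfied: a written security-exemption finding has been issued; a current Standing Clearance is held; a current Category 3 Certificate is held. But: (o) operates against (d): a current Tier B Certificate is held. So (d) is unavailable.
Exception (e) is satisfied on its face — assessed value is $97,000, less than the $103,500 limit; the coverage ratio is 5%, meeting the 5% threshold. Turning to paragraphs (p)–(q): (p) is triggered — a current General Exemption Letter is held. (q) is inapplicable (the record's age is 10 years, short of 13 years), so (p) stands. So (e) is unavailable.
Every exception is unavailable, so the rule governs.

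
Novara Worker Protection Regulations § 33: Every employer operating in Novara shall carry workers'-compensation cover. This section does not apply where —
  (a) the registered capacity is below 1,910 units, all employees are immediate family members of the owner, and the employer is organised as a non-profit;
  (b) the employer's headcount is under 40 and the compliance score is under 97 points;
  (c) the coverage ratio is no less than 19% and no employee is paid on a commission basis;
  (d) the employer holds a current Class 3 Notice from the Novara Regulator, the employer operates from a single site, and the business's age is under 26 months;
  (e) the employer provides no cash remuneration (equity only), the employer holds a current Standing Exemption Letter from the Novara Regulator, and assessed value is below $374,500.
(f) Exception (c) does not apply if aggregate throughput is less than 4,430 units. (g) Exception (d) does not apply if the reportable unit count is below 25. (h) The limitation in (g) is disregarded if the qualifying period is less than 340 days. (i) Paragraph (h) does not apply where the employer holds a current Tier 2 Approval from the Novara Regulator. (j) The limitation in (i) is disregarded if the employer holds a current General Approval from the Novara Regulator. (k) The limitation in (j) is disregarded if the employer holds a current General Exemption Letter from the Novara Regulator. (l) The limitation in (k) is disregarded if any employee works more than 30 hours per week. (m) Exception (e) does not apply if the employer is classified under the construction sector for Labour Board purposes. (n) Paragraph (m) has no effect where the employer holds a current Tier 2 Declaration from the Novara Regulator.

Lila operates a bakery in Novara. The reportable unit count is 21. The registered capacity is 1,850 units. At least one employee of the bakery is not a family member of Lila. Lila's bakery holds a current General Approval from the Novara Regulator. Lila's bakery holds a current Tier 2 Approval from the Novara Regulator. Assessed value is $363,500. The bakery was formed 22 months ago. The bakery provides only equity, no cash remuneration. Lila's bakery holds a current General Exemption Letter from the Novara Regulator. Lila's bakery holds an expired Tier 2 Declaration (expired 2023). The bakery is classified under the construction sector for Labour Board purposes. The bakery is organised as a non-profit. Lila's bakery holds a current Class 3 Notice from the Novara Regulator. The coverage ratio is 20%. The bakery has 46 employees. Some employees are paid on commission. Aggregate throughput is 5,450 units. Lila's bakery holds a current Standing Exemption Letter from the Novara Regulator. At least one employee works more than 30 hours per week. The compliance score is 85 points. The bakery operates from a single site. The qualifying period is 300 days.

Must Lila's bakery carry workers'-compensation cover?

No — exception (d) applies; Lila's bakery is not required to carry workers'-compensation cover.

Exception (a) does not apply: at least one employee is not a family member.
Exception (b) does not apply: the employer's headcount is 46, not under 40.
Exception (c) fails — some employees are paid on commission.
Exception (d): a current Class 3 Notice is held; the employer operates from a single site; the business's age is 22 months, under the 26 months limit — every condition holds. Applying paragraphs (g)–(l): (g) is engaged (the reportable unit count is 21, below the 25 limit), but yields to (h): (h) operates against (g): the qualifying period is 300 days, less than the 340 days limit. (i) would limit (h) — a current Tier 2 Approval is held — but (j) sets (i) aside: (j) operates — a current General Approval is held. (k) would limit (j) — a current General Exemption Letter is held — but (l) sets (k) aside: (l) operates against (k): at least one employee exceeds 30 hours/week. Exception (d) stands.
Exception (e): remuneration is equity-only; a current Standing Exemption Letter is held; assessed value is $363,500, below the $374,500 limit — every condition holds. Turning to paragraphs (m)–(n): (m) is triggered — the bakery is classified under the construction sector. (n), which would lift (m), is not engaged — there is no Tier 2 Declaration in force. (e) is therefore removed.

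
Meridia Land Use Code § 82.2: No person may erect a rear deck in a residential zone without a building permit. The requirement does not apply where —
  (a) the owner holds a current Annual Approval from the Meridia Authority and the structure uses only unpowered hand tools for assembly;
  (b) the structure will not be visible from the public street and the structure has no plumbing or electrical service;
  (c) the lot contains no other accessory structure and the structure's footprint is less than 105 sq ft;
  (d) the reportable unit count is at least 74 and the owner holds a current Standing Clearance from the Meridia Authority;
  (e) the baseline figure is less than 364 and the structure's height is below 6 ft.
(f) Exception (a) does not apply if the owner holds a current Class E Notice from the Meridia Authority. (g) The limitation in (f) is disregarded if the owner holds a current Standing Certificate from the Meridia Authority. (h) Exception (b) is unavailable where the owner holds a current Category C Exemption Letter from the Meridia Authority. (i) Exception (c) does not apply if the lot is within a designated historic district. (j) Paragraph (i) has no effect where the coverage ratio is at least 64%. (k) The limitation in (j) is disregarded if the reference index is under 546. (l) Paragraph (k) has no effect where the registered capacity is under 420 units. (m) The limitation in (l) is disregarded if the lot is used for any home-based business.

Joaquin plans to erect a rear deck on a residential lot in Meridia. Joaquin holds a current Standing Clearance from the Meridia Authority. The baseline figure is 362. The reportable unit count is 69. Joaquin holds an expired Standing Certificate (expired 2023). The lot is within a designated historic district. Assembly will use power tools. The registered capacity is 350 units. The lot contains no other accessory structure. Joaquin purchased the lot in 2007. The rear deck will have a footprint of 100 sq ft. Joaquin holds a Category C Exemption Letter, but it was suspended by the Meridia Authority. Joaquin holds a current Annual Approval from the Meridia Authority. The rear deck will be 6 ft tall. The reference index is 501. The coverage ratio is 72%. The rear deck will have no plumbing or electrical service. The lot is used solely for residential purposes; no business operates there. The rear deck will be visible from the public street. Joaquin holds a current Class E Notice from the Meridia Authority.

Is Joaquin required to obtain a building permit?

Exception (a) does not apply: assembly uses power tools.
Exception (b) fails — the structure will be visible from the street.
Exception (c): the lot has no other accessory structure; the structure's footprint is 100 sq ft, less than the 105 sq ft limit — every condition holds. Applying paragraphs (i)–(m): (i) applies (the lot is in a historic district), but is overridden by (j): (j) operates against (i): the coverage ratio is 72%, meeting the 64% threshold. (k) would limit (j) — the reference index is 501, under the 546 limit — but (l) sets (k) aside: (l) applies — the registered capacity is 350 units, under the 420 units limit. (m), which would lift (l), is inapplicable — the lot is solely residential. So (c) applies.
Exception (d) requires that the reportable unit count is at least 74; but the reportable unit count is 69, short of 74, so (d) is unavailable.
Exception (e) does not apply: the structure's height is 6 ft, not below 6 ft.

No — exception (c) applies; Joaquin does not need a building permit.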